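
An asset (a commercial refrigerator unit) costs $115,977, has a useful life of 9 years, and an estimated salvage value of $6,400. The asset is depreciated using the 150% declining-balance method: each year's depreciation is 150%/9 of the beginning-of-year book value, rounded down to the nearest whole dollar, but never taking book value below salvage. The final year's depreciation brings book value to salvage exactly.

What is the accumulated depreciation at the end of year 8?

$89,002

Depreciable base = $115,977 − $6,400 = $109,577.
Year 1: ⌊$115,977 × 150%/9⌋ = $19,329. Book value $96,648.
Year 2: ⌊$96,648 × 150%/9⌋ = $16,108. Book value $80,540.
Year 3: ⌊$80,540 × 150%/9⌋ = $13,423. Book value $67,117.
Year 4: ⌊$67,117 × 150%/9⌋ = $11,186. Book value $55,931.
Year 5: ⌊$55,931 × 150%/9⌋ = $9,321. Book value $46,610.
Year 6: ⌊$46,610 × 150%/9⌋ = $7,768. Book value $38,842.
Year 7: ⌊$38,842 × 150%/9⌋ = $6,473. Book value $32,369.
Year 8: ⌊$32,369 × 150%/9⌋ = $5,394. Book value $26,975.
Accumulated through year 8 = $115,977 − $26,975 = $89,002.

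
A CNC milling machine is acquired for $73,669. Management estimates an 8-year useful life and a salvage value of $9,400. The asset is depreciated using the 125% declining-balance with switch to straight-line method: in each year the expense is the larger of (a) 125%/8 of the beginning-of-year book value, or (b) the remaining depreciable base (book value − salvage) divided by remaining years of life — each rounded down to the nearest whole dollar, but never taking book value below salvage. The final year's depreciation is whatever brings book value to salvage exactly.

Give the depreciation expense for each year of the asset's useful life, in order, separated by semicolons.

Depreciable base = $73,669 − $9,400 = $64,269.
Year 1: DB = ⌊$73,669 × 125%/8⌋ = $11,510; SL = ⌊$64,269/8⌋ = $8,033 → take DB $11,510. Book value $62,159.
Year 2: DB = ⌊$62,159 × 125%/8⌋ = $9,712; SL = ⌊$52,759/7⌋ = $7,537 → take DB $9,712. Book value $52,447.
Year 3: DB = ⌊$52,447 × 125%/8⌋ = $8,194; SL = ⌊$43,047/6⌋ = $7,174 → take DB $8,194. Book value $44,253.
Year 4: DB = ⌊$44,253 × 125%/8⌋ = $6,914; SL = ⌊$34,853/5⌋ = $6,970 → take SL $6,970. Book value $37,283.
Year 5: DB = ⌊$37,283 × 125%/8⌋ = $5,825; SL = ⌊$27,883/4⌋ = $6,970 → take SL $6,970. Book value $30,313.
Year 6: DB = ⌊$30,313 × 125%/8⌋ = $4,736; SL = ⌊$20,913/3⌋ = $6,971 → take SL $6,971. Book value $23,342.
Year 7: DB = ⌊$23,342 × 125%/8⌋ = $3,647; SL = ⌊$13,942/2⌋ = $6,971 → take SL $6,971. Book value $16,371.
Year 8 (final): $16,371 − $9,400 = $6,971. Book value $9,400.

$11,510; $9,712; $8,194; $6,970; $6,970; $6,971; $6,971; $6,971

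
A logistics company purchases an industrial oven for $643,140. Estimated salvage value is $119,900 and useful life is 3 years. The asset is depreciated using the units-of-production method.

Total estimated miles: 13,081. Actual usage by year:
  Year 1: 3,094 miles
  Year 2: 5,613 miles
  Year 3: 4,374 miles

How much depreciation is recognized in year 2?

Depreciable base = $643,140 − $119,900 = $523,240.
Rate = $523,240 / 13,081 miles = $40 per mile.
Year 1: 3,094 × $40 = $123,760. Book value $519,380.
Year 2: 5,613 × $40 = $224,520. Book value $294,860.

$224,520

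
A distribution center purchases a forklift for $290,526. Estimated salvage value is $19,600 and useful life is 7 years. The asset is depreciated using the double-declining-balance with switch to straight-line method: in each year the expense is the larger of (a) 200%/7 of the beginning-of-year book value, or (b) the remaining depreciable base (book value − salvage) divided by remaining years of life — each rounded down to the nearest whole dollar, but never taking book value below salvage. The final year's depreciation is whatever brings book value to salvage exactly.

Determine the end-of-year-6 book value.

Depreciable base = $290,526 − $19,600 = $270,926.
Year 1: DB = ⌊$290,526 × 200%/7⌋ = $83,007; SL = ⌊$270,926/7⌋ = $38,703 → take DB $83,007. Book value $207,519.
Year 2: DB = ⌊$207,519 × 200%/7⌋ = $59,291; SL = ⌊$187,919/6⌋ = $31,319 → take DB $59,291. Book value $148,228.
Year 3: DB = ⌊$148,228 × 200%/7⌋ = $42,350; SL = ⌊$128,628/5⌋ = $25,725 → take DB $42,350. Book value $105,878.
Year 4: DB = ⌊$105,878 × 200%/7⌋ = $30,250; SL = ⌊$86,278/4⌋ = $21,569 → take DB $30,250. Book value $75,628.
Year 5: DB = ⌊$75,628 × 200%/7⌋ = $21,608; SL = ⌊$56,028/3⌋ = $18,676 → take DB $21,608. Book value $54,020.
Year 6: DB = ⌊$54,020 × 200%/7⌋ = $15,434; SL = ⌊$34,420/2⌋ = $17,210 → take SL $17,210. Book value $36,810.

$36,810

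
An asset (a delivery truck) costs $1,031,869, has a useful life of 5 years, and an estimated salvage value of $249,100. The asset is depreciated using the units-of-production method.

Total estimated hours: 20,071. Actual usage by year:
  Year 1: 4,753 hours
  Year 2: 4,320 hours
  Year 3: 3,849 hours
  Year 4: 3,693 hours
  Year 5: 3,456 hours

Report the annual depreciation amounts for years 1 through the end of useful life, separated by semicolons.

$185,367; $168,480; $150,111; $144,027; $134,784

Depreciable base = $1,031,869 − $249,100 = $782,769.
Rate = $782,769 / 20,071 hours = $39 per hour.
Year 1: 4,753 × $39 = $185,367. Book value $846,502.
Year 2: 4,320 × $39 = $168,480. Book value $678,022.
Year 3: 3,849 × $39 = $150,111. Book value $527,911.
Year 4: 3,693 × $39 = $144,027. Book value $383,884.
Year 5: 3,456 × $39 = $134,784. Book value $249,100.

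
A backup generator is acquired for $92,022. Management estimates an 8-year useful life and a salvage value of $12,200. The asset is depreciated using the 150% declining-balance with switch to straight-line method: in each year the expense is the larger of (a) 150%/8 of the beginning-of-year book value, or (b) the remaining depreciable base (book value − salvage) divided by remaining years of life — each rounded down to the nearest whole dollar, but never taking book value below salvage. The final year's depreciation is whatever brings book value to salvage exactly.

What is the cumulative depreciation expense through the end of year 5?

$59,436

Depreciable base = $92,022 − $12,200 = $79,822.
Year 1: DB = ⌊$92,022 × 150%/8⌋ = $17,254; SL = ⌊$79,822/8⌋ = $9,977 → take DB $17,254. Book value $74,768.
Year 2: DB = ⌊$74,768 × 150%/8⌋ = $14,019; SL = ⌊$62,568/7⌋ = $8,938 → take DB $14,019. Book value $60,749.
Year 3: DB = ⌊$60,749 × 150%/8⌋ = $11,390; SL = ⌊$48,549/6⌋ = $8,091 → take DB $11,390. Book value $49,359.
Year 4: DB = ⌊$49,359 × 150%/8⌋ = $9,254; SL = ⌊$37,159/5⌋ = $7,431 → take DB $9,254. Book value $40,105.
Year 5: DB = ⌊$40,105 × 150%/8⌋ = $7,519; SL = ⌊$27,905/4⌋ = $6,976 → take DB $7,519. Book value $32,586.
Accumulated through year 5 = $92,022 − $32,586 = $59,436.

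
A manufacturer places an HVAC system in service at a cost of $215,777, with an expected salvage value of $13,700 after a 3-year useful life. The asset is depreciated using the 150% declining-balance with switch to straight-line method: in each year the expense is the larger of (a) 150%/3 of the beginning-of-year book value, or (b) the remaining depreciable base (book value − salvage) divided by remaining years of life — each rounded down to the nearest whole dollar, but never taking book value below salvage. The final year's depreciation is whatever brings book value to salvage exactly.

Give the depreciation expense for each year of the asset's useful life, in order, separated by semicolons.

$107,888; $53,944; $40,245

Depreciable base = $215,777 − $13,700 = $202,077.
Year 1: DB = ⌊$215,777 × 150%/3⌋ = $107,888; SL = ⌊$202,077/3⌋ = $67,359 → take DB $107,888. Book value $107,889.
Year 2: DB = ⌊$107,889 × 150%/3⌋ = $53,944; SL = ⌊$94,189/2⌋ = $47,094 → take DB $53,944. Book value $53,945.
Year 3 (final): $53,945 − $13,700 = $40,245. Book value $13,700.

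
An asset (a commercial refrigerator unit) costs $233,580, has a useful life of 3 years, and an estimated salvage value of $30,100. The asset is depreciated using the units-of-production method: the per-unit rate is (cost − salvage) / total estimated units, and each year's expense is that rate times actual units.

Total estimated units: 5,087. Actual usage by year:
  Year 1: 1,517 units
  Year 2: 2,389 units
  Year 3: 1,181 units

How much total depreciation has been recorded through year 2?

$156,240

Depreciable base = $233,580 − $30,100 = $203,480.
Rate = $203,480 / 5,087 units = $40 per unit.
Year 1: 1,517 × $40 = $60,680. Book value $172,900.
Year 2: 2,389 × $40 = $95,560. Book value $77,340.
Accumulated through year 2 = $233,580 − $77,340 = $156,240.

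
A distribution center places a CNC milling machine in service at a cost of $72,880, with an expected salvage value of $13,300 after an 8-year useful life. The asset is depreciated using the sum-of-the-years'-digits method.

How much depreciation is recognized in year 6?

$4,965

Depreciable base = $72,880 − $13,300 = $59,580.
Sum of the years' digits = 8+7+6+5+4+3+2+1 = 36.
Year 1: $59,580 × 8/36 = $13,240. Book value $59,640.
Year 2: $59,580 × 7/36 = $11,585. Book value $48,055.
Year 3: $59,580 × 6/36 = $9,930. Book value $38,125.
Year 4: $59,580 × 5/36 = $8,275. Book value $29,850.
Year 5: $59,580 × 4/36 = $6,620. Book value $23,230.
Year 6: $59,580 × 3/36 = $4,965. Book value $18,265.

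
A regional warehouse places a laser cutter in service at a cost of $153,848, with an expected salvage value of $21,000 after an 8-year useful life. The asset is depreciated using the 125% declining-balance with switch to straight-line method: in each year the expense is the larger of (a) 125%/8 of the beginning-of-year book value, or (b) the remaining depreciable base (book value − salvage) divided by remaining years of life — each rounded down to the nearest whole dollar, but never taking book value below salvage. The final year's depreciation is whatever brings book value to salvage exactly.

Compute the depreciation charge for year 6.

$14,244

Depreciable base = $153,848 − $21,000 = $132,848.
Year 1: DB = ⌊$153,848 × 125%/8⌋ = $24,038; SL = ⌊$132,848/8⌋ = $16,606 → take DB $24,038. Book value $129,810.
Year 2: DB = ⌊$129,810 × 125%/8⌋ = $20,282; SL = ⌊$108,810/7⌋ = $15,544 → take DB $20,282. Book value $109,528.
Year 3: DB = ⌊$109,528 × 125%/8⌋ = $17,113; SL = ⌊$88,528/6⌋ = $14,754 → take DB $17,113. Book value $92,415.
Year 4: DB = ⌊$92,415 × 125%/8⌋ = $14,439; SL = ⌊$71,415/5⌋ = $14,283 → take DB $14,439. Book value $77,976.
Year 5: DB = ⌊$77,976 × 125%/8⌋ = $12,183; SL = ⌊$56,976/4⌋ = $14,244 → take SL $14,244. Book value $63,732.
Year 6: DB = ⌊$63,732 × 125%/8⌋ = $9,958; SL = ⌊$42,732/3⌋ = $14,244 → take SL $14,244. Book value $49,488.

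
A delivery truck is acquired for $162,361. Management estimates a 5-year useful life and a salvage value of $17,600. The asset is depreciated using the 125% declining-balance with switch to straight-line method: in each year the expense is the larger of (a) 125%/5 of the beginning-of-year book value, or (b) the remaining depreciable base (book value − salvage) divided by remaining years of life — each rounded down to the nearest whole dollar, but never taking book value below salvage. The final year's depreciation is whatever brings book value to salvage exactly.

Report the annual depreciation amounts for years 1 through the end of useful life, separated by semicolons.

Depreciable base = $162,361 − $17,600 = $144,761.
Year 1: DB = ⌊$162,361 × 125%/5⌋ = $40,590; SL = ⌊$144,761/5⌋ = $28,952 → take DB $40,590. Book value $121,771.
Year 2: DB = ⌊$121,771 × 125%/5⌋ = $30,442; SL = ⌊$104,171/4⌋ = $26,042 → take DB $30,442. Book value $91,329.
Year 3: DB = ⌊$91,329 × 125%/5⌋ = $22,832; SL = ⌊$73,729/3⌋ = $24,576 → take SL $24,576. Book value $66,753.
Year 4: DB = ⌊$66,753 × 125%/5⌋ = $16,688; SL = ⌊$49,153/2⌋ = $24,576 → take SL $24,576. Book value $42,177.
Year 5 (final): $42,177 − $17,600 = $24,577. Book value $17,600.

$40,590; $30,442; $24,576; $24,576; $24,577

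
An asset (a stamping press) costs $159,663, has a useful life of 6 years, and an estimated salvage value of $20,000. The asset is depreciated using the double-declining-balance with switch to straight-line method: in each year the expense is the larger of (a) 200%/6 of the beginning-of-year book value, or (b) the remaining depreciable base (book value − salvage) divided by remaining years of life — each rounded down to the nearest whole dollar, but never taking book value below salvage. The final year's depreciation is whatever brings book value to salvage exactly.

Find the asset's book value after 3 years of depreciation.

$47,308

Depreciable base = $159,663 − $20,000 = $139,663.
Year 1: DB = ⌊$159,663 × 200%/6⌋ = $53,221; SL = ⌊$139,663/6⌋ = $23,277 → take DB $53,221. Book value $106,442.
Year 2: DB = ⌊$106,442 × 200%/6⌋ = $35,480; SL = ⌊$86,442/5⌋ = $17,288 → take DB $35,480. Book value $70,962.
Year 3: DB = ⌊$70,962 × 200%/6⌋ = $23,654; SL = ⌊$50,962/4⌋ = $12,740 → take DB $23,654. Book value $47,308.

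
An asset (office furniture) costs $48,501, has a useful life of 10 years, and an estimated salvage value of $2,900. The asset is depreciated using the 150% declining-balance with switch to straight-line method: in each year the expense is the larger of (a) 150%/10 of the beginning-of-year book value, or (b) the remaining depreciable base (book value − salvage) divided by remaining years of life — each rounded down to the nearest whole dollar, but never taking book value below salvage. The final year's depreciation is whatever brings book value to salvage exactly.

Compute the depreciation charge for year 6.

Depreciable base = $48,501 − $2,900 = $45,601.
Year 1: DB = ⌊$48,501 × 150%/10⌋ = $7,275; SL = ⌊$45,601/10⌋ = $4,560 → take DB $7,275. Book value $41,226.
Year 2: DB = ⌊$41,226 × 150%/10⌋ = $6,183; SL = ⌊$38,326/9⌋ = $4,258 → take DB $6,183. Book value $35,043.
Year 3: DB = ⌊$35,043 × 150%/10⌋ = $5,256; SL = ⌊$32,143/8⌋ = $4,017 → take DB $5,256. Book value $29,787.
Year 4: DB = ⌊$29,787 × 150%/10⌋ = $4,468; SL = ⌊$26,887/7⌋ = $3,841 → take DB $4,468. Book value $25,319.
Year 5: DB = ⌊$25,319 × 150%/10⌋ = $3,797; SL = ⌊$22,419/6⌋ = $3,736 → take DB $3,797. Book value $21,522.
Year 6: DB = ⌊$21,522 × 150%/10⌋ = $3,228; SL = ⌊$18,622/5⌋ = $3,724 → take SL $3,724. Book value $17,798.

$3,724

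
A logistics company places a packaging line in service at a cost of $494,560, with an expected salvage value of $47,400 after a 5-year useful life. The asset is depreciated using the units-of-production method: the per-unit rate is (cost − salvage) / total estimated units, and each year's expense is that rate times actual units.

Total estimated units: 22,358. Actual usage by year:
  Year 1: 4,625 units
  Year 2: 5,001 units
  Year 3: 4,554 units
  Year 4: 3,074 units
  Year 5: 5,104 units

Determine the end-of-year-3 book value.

$210,960

Depreciable base = $494,560 − $47,400 = $447,160.
Rate = $447,160 / 22,358 units = $20 per unit.
Year 1: 4,625 × $20 = $92,500. Book value $402,060.
Year 2: 5,001 × $20 = $100,020. Book value $302,040.
Year 3: 4,554 × $20 = $91,080. Book value $210,960.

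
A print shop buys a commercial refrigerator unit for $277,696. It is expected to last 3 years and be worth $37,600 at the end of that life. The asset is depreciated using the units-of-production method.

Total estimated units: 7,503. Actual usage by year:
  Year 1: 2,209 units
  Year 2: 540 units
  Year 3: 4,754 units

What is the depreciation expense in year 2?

Depreciable base = $277,696 − $37,600 = $240,096.
Rate = $240,096 / 7,503 units = $32 per unit.
Year 1: 2,209 × $32 = $70,688. Book value $207,008.
Year 2: 540 × $32 = $17,280. Book value $189,728.

$17,280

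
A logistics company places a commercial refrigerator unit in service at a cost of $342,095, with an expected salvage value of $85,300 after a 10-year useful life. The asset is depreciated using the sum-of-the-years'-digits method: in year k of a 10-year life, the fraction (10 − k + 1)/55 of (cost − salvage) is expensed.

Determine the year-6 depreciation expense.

$23,345

Depreciable base = $342,095 − $85,300 = $256,795.
Sum of the years' digits = 10+9+8+7+6+5+4+3+2+1 = 55.
Year 1: $256,795 × 10/55 = $46,690. Book value $295,405.
Year 2: $256,795 × 9/55 = $42,021. Book value $253,384.
Year 3: $256,795 × 8/55 = $37,352. Book value $216,032.
Year 4: $256,795 × 7/55 = $32,683. Book value $183,349.
Year 5: $256,795 × 6/55 = $28,014. Book value $155,335.
Year 6: $256,795 × 5/55 = $23,345. Book value $131,990.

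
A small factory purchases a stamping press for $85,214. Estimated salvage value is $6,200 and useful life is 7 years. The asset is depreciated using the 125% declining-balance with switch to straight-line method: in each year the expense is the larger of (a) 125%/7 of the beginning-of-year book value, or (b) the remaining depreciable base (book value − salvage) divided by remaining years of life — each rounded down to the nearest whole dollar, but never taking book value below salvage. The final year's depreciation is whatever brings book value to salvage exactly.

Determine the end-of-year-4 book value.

Depreciable base = $85,214 − $6,200 = $79,014.
Year 1: DB = ⌊$85,214 × 125%/7⌋ = $15,216; SL = ⌊$79,014/7⌋ = $11,287 → take DB $15,216. Book value $69,998.
Year 2: DB = ⌊$69,998 × 125%/7⌋ = $12,499; SL = ⌊$63,798/6⌋ = $10,633 → take DB $12,499. Book value $57,499.
Year 3: DB = ⌊$57,499 × 125%/7⌋ = $10,267; SL = ⌊$51,299/5⌋ = $10,259 → take DB $10,267. Book value $47,232.
Year 4: DB = ⌊$47,232 × 125%/7⌋ = $8,434; SL = ⌊$41,032/4⌋ = $10,258 → take SL $10,258. Book value $36,974.

$36,974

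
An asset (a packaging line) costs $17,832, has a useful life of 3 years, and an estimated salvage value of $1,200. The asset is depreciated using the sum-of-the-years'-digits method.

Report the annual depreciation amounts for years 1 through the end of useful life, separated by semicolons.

$8,316; $5,544; $2,772

Depreciable base = $17,832 − $1,200 = $16,632.
Sum of the years' digits = 3+2+1 = 6.
Year 1: $16,632 × 3/6 = $8,316. Book value $9,516.
Year 2: $16,632 × 2/6 = $5,544. Book value $3,972.
Year 3: $16,632 × 1/6 = $2,772. Book value $1,200.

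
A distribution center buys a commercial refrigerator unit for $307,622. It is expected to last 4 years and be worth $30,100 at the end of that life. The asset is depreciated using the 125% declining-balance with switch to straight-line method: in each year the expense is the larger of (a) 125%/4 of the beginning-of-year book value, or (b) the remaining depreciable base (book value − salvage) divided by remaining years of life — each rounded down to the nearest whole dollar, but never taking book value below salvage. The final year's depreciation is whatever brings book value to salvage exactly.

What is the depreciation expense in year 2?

Depreciable base = $307,622 − $30,100 = $277,522.
Year 1: DB = ⌊$307,622 × 125%/4⌋ = $96,131; SL = ⌊$277,522/4⌋ = $69,380 → take DB $96,131. Book value $211,491.
Year 2: DB = ⌊$211,491 × 125%/4⌋ = $66,090; SL = ⌊$181,391/3⌋ = $60,463 → take DB $66,090. Book value $145,401.

$66,090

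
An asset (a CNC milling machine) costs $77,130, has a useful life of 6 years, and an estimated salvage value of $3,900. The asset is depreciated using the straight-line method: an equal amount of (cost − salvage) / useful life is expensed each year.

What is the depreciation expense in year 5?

$12,205

Depreciable base = $77,130 − $3,900 = $73,230.
Annual expense = $73,230 / 6 = $12,205.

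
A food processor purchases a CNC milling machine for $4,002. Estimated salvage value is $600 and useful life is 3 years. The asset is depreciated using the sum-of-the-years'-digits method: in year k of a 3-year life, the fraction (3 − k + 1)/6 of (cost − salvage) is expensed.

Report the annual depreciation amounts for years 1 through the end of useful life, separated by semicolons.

$1,701; $1,134; $567

Depreciable base = $4,002 − $600 = $3,402.
Sum of the years' digits = 3+2+1 = 6.
Year 1: $3,402 × 3/6 = $1,701. Book value $2,301.
Year 2: $3,402 × 2/6 = $1,134. Book value $1,167.
Year 3: $3,402 × 1/6 = $567. Book value $600.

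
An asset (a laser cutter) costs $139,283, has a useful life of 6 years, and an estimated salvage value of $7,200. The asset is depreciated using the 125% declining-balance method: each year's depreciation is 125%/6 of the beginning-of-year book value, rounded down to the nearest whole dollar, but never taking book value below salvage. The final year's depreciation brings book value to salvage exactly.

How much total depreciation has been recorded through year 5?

$95,970

Depreciable base = $139,283 − $7,200 = $132,083.
Year 1: ⌊$139,283 × 125%/6⌋ = $29,017. Book value $110,266.
Year 2: ⌊$110,266 × 125%/6⌋ = $22,972. Book value $87,294.
Year 3: ⌊$87,294 × 125%/6⌋ = $18,186. Book value $69,108.
Year 4: ⌊$69,108 × 125%/6⌋ = $14,397. Book value $54,711.
Year 5: ⌊$54,711 × 125%/6⌋ = $11,398. Book value $43,313.
Accumulated through year 5 = $139,283 − $43,313 = $95,970.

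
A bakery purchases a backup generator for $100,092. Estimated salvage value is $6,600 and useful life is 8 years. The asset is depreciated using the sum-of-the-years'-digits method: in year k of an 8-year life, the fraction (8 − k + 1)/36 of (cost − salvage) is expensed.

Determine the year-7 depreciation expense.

Depreciable base = $100,092 − $6,600 = $93,492.
Sum of the years' digits = 8+7+6+5+4+3+2+1 = 36.
Year 1: $93,492 × 8/36 = $20,776. Book value $79,316.
Year 2: $93,492 × 7/36 = $18,179. Book value $61,137.
Year 3: $93,492 × 6/36 = $15,582. Book value $45,555.
Year 4: $93,492 × 5/36 = $12,985. Book value $32,570.
Year 5: $93,492 × 4/36 = $10,388. Book value $22,182.
Year 6: $93,492 × 3/36 = $7,791. Book value $14,391.
Year 7: $93,492 × 2/36 = $5,194. Book value $9,197.

$5,194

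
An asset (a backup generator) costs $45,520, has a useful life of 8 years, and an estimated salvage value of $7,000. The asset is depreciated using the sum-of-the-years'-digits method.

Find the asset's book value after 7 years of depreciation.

$8,070

Depreciable base = $45,520 − $7,000 = $38,520.
Sum of the years' digits = 8+7+6+5+4+3+2+1 = 36.
Year 1: $38,520 × 8/36 = $8,560. Book value $36,960.
Year 2: $38,520 × 7/36 = $7,490. Book value $29,470.
Year 3: $38,520 × 6/36 = $6,420. Book value $23,050.
Year 4: $38,520 × 5/36 = $5,350. Book value $17,700.
Year 5: $38,520 × 4/36 = $4,280. Book value $13,420.
Year 6: $38,520 × 3/36 = $3,210. Book value $10,210.
Year 7: $38,520 × 2/36 = $2,140. Book value $8,070.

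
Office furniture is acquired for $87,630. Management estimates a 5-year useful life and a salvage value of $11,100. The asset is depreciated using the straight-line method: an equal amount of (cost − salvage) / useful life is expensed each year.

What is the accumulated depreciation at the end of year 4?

$61,224

Depreciable base = $87,630 − $11,100 = $76,530.
Annual expense = $76,530 / 5 = $15,306.
End of year 1: book value $72,324.
End of year 2: book value $57,018.
End of year 3: book value $41,712.
End of year 4: book value $26,406.
Accumulated through year 4 = $87,630 − $26,406 = $61,224.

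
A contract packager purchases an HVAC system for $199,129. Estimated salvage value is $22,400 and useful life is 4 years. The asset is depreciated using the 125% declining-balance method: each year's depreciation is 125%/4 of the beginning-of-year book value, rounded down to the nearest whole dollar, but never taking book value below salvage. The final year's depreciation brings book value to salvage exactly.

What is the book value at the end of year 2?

Depreciable base = $199,129 − $22,400 = $176,729.
Year 1: ⌊$199,129 × 125%/4⌋ = $62,227. Book value $136,902.
Year 2: ⌊$136,902 × 125%/4⌋ = $42,781. Book value $94,121.

$94,121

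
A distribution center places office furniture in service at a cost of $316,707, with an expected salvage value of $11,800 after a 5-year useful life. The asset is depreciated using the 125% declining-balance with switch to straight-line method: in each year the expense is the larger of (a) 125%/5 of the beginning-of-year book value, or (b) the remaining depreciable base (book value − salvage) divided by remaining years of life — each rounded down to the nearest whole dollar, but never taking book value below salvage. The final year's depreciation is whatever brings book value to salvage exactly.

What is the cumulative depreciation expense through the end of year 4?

$249,457

Depreciable base = $316,707 − $11,800 = $304,907.
Year 1: DB = ⌊$316,707 × 125%/5⌋ = $79,176; SL = ⌊$304,907/5⌋ = $60,981 → take DB $79,176. Book value $237,531.
Year 2: DB = ⌊$237,531 × 125%/5⌋ = $59,382; SL = ⌊$225,731/4⌋ = $56,432 → take DB $59,382. Book value $178,149.
Year 3: DB = ⌊$178,149 × 125%/5⌋ = $44,537; SL = ⌊$166,349/3⌋ = $55,449 → take SL $55,449. Book value $122,700.
Year 4: DB = ⌊$122,700 × 125%/5⌋ = $30,675; SL = ⌊$110,900/2⌋ = $55,450 → take SL $55,450. Book value $67,250.
Accumulated through year 4 = $316,707 − $67,250 = $249,457.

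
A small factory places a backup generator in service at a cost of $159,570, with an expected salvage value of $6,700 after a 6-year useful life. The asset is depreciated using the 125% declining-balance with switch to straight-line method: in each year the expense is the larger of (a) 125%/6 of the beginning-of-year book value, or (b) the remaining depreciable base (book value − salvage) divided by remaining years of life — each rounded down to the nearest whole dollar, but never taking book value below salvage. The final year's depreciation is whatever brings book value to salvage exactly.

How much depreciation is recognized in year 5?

$23,327

Depreciable base = $159,570 − $6,700 = $152,870.
Year 1: DB = ⌊$159,570 × 125%/6⌋ = $33,243; SL = ⌊$152,870/6⌋ = $25,478 → take DB $33,243. Book value $126,327.
Year 2: DB = ⌊$126,327 × 125%/6⌋ = $26,318; SL = ⌊$119,627/5⌋ = $23,925 → take DB $26,318. Book value $100,009.
Year 3: DB = ⌊$100,009 × 125%/6⌋ = $20,835; SL = ⌊$93,309/4⌋ = $23,327 → take SL $23,327. Book value $76,682.
Year 4: DB = ⌊$76,682 × 125%/6⌋ = $15,975; SL = ⌊$69,982/3⌋ = $23,327 → take SL $23,327. Book value $53,355.
Year 5: DB = ⌊$53,355 × 125%/6⌋ = $11,115; SL = ⌊$46,655/2⌋ = $23,327 → take SL $23,327. Book value $30,028.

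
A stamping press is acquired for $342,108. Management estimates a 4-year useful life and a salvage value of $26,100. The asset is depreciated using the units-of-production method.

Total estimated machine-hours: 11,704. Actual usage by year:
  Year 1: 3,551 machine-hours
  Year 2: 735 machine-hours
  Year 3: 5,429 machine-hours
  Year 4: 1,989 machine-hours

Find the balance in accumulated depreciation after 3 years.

$262,305

Depreciable base = $342,108 − $26,100 = $316,008.
Rate = $316,008 / 11,704 machine-hours = $27 per machine-hour.
Year 1: 3,551 × $27 = $95,877. Book value $246,231.
Year 2: 735 × $27 = $19,845. Book value $226,386.
Year 3: 5,429 × $27 = $146,583. Book value $79,803.
Accumulated through year 3 = $342,108 − $79,803 = $262,305.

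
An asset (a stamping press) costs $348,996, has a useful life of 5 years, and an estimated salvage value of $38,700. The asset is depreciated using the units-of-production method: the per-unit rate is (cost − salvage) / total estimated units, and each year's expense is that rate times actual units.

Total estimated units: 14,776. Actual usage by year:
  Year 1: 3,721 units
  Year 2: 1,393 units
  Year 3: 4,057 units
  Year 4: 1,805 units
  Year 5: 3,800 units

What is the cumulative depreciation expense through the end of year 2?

$107,394

Depreciable base = $348,996 − $38,700 = $310,296.
Rate = $310,296 / 14,776 units = $21 per unit.
Year 1: 3,721 × $21 = $78,141. Book value $270,855.
Year 2: 1,393 × $21 = $29,253. Book value $241,602.
Accumulated through year 2 = $348,996 − $241,602 = $107,394.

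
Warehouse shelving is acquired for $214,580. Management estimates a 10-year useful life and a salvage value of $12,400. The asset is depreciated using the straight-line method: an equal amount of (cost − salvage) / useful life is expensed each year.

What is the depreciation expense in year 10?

$20,218

Depreciable base = $214,580 − $12,400 = $202,180.
Annual expense = $202,180 / 10 = $20,218.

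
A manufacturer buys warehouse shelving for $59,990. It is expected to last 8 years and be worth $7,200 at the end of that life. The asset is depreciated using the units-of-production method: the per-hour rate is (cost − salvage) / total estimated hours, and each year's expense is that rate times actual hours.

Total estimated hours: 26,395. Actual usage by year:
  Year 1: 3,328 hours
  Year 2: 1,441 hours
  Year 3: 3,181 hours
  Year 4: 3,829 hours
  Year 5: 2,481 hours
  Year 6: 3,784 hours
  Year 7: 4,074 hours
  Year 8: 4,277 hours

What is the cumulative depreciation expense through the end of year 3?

$15,900

Depreciable base = $59,990 − $7,200 = $52,790.
Rate = $52,790 / 26,395 hours = $2 per hour.
Year 1: 3,328 × $2 = $6,656. Book value $53,334.
Year 2: 1,441 × $2 = $2,882. Book value $50,452.
Year 3: 3,181 × $2 = $6,362. Book value $44,090.
Accumulated through year 3 = $59,990 − $44,090 = $15,900.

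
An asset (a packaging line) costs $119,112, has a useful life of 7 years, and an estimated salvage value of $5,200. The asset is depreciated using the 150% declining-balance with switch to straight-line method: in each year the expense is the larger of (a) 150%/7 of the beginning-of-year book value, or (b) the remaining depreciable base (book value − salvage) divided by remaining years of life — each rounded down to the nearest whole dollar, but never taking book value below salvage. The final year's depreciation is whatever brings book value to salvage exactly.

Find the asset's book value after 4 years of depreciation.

Depreciable base = $119,112 − $5,200 = $113,912.
Year 1: DB = ⌊$119,112 × 150%/7⌋ = $25,524; SL = ⌊$113,912/7⌋ = $16,273 → take DB $25,524. Book value $93,588.
Year 2: DB = ⌊$93,588 × 150%/7⌋ = $20,054; SL = ⌊$88,388/6⌋ = $14,731 → take DB $20,054. Book value $73,534.
Year 3: DB = ⌊$73,534 × 150%/7⌋ = $15,757; SL = ⌊$68,334/5⌋ = $13,666 → take DB $15,757. Book value $57,777.
Year 4: DB = ⌊$57,777 × 150%/7⌋ = $12,380; SL = ⌊$52,577/4⌋ = $13,144 → take SL $13,144. Book value $44,633.

$44,633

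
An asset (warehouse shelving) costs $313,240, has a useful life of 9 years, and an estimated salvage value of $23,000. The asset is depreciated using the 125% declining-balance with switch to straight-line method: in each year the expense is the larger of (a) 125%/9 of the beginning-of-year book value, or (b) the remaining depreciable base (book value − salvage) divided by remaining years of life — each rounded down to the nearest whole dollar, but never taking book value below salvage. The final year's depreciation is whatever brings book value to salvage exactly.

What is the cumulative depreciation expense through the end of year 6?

Depreciable base = $313,240 − $23,000 = $290,240.
Year 1: DB = ⌊$313,240 × 125%/9⌋ = $43,505; SL = ⌊$290,240/9⌋ = $32,248 → take DB $43,505. Book value $269,735.
Year 2: DB = ⌊$269,735 × 125%/9⌋ = $37,463; SL = ⌊$246,735/8⌋ = $30,841 → take DB $37,463. Book value $232,272.
Year 3: DB = ⌊$232,272 × 125%/9⌋ = $32,260; SL = ⌊$209,272/7⌋ = $29,896 → take DB $32,260. Book value $200,012.
Year 4: DB = ⌊$200,012 × 125%/9⌋ = $27,779; SL = ⌊$177,012/6⌋ = $29,502 → take SL $29,502. Book value $170,510.
Year 5: DB = ⌊$170,510 × 125%/9⌋ = $23,681; SL = ⌊$147,510/5⌋ = $29,502 → take SL $29,502. Book value $141,008.
Year 6: DB = ⌊$141,008 × 125%/9⌋ = $19,584; SL = ⌊$118,008/4⌋ = $29,502 → take SL $29,502. Book value $111,506.
Accumulated through year 6 = $313,240 − $111,506 = $201,734.

$201,734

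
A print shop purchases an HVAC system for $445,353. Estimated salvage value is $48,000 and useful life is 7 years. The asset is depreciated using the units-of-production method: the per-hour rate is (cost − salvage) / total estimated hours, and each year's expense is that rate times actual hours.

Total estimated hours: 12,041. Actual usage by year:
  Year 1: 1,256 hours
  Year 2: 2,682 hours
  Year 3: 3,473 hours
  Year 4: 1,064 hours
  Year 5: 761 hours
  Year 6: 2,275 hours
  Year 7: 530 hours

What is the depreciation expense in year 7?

$17,490

Depreciable base = $445,353 − $48,000 = $397,353.
Rate = $397,353 / 12,041 hours = $33 per hour.
Year 1: 1,256 × $33 = $41,448. Book value $403,905.
Year 2: 2,682 × $33 = $88,506. Book value $315,399.
Year 3: 3,473 × $33 = $114,609. Book value $200,790.
Year 4: 1,064 × $33 = $35,112. Book value $165,678.
Year 5: 761 × $33 = $25,113. Book value $140,565.
Year 6: 2,275 × $33 = $75,075. Book value $65,490.
Year 7: 530 × $33 = $17,490. Book value $48,000.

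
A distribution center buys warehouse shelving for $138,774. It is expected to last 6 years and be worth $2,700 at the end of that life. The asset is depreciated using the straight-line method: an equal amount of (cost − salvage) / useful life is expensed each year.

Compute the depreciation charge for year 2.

Depreciable base = $138,774 − $2,700 = $136,074.
Annual expense = $136,074 / 6 = $22,679.

$22,679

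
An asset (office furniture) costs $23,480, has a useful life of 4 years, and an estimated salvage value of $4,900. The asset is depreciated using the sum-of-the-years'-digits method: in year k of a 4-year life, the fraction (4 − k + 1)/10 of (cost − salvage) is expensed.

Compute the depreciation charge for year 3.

$3,716

Depreciable base = $23,480 − $4,900 = $18,580.
Sum of the years' digits = 4+3+2+1 = 10.
Year 1: $18,580 × 4/10 = $7,432. Book value $16,048.
Year 2: $18,580 × 3/10 = $5,574. Book value $10,474.
Year 3: $18,580 × 2/10 = $3,716. Book value $6,758.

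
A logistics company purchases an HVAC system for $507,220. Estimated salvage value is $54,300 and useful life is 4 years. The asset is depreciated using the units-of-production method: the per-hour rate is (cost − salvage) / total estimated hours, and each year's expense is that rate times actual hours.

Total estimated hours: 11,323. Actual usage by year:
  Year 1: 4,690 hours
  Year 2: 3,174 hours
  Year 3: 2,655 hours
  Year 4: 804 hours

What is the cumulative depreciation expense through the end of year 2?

Depreciable base = $507,220 − $54,300 = $452,920.
Rate = $452,920 / 11,323 hours = $40 per hour.
Year 1: 4,690 × $40 = $187,600. Book value $319,620.
Year 2: 3,174 × $40 = $126,960. Book value $192,660.
Accumulated through year 2 = $507,220 − $192,660 = $314,560.

$314,560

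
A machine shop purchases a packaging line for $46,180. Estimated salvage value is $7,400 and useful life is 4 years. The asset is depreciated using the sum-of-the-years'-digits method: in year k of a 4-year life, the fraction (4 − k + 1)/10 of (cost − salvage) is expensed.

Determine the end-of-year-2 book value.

$19,034

Depreciable base = $46,180 − $7,400 = $38,780.
Sum of the years' digits = 4+3+2+1 = 10.
Year 1: $38,780 × 4/10 = $15,512. Book value $30,668.
Year 2: $38,780 × 3/10 = $11,634. Book value $19,034.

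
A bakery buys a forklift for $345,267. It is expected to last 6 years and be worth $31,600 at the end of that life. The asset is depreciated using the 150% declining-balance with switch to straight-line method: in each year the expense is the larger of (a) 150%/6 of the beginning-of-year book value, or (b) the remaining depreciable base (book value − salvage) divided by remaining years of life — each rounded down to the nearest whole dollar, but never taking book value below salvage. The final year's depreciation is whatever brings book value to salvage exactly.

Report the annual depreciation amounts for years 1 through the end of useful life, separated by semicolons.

$86,316; $64,737; $48,553; $38,020; $38,020; $38,021

Depreciable base = $345,267 − $31,600 = $313,667.
Year 1: DB = ⌊$345,267 × 150%/6⌋ = $86,316; SL = ⌊$313,667/6⌋ = $52,277 → take DB $86,316. Book value $258,951.
Year 2: DB = ⌊$258,951 × 150%/6⌋ = $64,737; SL = ⌊$227,351/5⌋ = $45,470 → take DB $64,737. Book value $194,214.
Year 3: DB = ⌊$194,214 × 150%/6⌋ = $48,553; SL = ⌊$162,614/4⌋ = $40,653 → take DB $48,553. Book value $145,661.
Year 4: DB = ⌊$145,661 × 150%/6⌋ = $36,415; SL = ⌊$114,061/3⌋ = $38,020 → take SL $38,020. Book value $107,641.
Year 5: DB = ⌊$107,641 × 150%/6⌋ = $26,910; SL = ⌊$76,041/2⌋ = $38,020 → take SL $38,020. Book value $69,621.
Year 6 (final): $69,621 − $31,600 = $38,021. Book value $31,600.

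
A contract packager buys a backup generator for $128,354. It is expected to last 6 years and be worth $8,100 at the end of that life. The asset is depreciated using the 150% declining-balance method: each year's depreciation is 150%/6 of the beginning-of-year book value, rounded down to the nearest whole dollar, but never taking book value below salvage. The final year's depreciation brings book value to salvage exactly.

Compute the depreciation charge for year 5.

Depreciable base = $128,354 − $8,100 = $120,254.
Year 1: ⌊$128,354 × 150%/6⌋ = $32,088. Book value $96,266.
Year 2: ⌊$96,266 × 150%/6⌋ = $24,066. Book value $72,200.
Year 3: ⌊$72,200 × 150%/6⌋ = $18,050. Book value $54,150.
Year 4: ⌊$54,150 × 150%/6⌋ = $13,537. Book value $40,613.
Year 5: ⌊$40,613 × 150%/6⌋ = $10,153. Book value $30,460.

$10,153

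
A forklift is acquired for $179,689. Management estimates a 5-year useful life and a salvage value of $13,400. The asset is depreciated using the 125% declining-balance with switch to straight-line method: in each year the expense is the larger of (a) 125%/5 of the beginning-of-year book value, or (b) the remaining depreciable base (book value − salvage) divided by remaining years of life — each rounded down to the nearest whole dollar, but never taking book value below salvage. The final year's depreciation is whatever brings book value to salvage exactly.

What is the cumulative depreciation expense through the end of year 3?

Depreciable base = $179,689 − $13,400 = $166,289.
Year 1: DB = ⌊$179,689 × 125%/5⌋ = $44,922; SL = ⌊$166,289/5⌋ = $33,257 → take DB $44,922. Book value $134,767.
Year 2: DB = ⌊$134,767 × 125%/5⌋ = $33,691; SL = ⌊$121,367/4⌋ = $30,341 → take DB $33,691. Book value $101,076.
Year 3: DB = ⌊$101,076 × 125%/5⌋ = $25,269; SL = ⌊$87,676/3⌋ = $29,225 → take SL $29,225. Book value $71,851.
Accumulated through year 3 = $179,689 − $71,851 = $107,838.

$107,838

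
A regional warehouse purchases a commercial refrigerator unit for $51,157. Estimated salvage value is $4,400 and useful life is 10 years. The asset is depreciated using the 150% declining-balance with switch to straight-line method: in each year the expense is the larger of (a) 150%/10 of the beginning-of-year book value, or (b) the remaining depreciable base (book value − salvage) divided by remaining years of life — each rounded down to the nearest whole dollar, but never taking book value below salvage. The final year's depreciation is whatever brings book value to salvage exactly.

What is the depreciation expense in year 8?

Depreciable base = $51,157 − $4,400 = $46,757.
Year 1: DB = ⌊$51,157 × 150%/10⌋ = $7,673; SL = ⌊$46,757/10⌋ = $4,675 → take DB $7,673. Book value $43,484.
Year 2: DB = ⌊$43,484 × 150%/10⌋ = $6,522; SL = ⌊$39,084/9⌋ = $4,342 → take DB $6,522. Book value $36,962.
Year 3: DB = ⌊$36,962 × 150%/10⌋ = $5,544; SL = ⌊$32,562/8⌋ = $4,070 → take DB $5,544. Book value $31,418.
Year 4: DB = ⌊$31,418 × 150%/10⌋ = $4,712; SL = ⌊$27,018/7⌋ = $3,859 → take DB $4,712. Book value $26,706.
Year 5: DB = ⌊$26,706 × 150%/10⌋ = $4,005; SL = ⌊$22,306/6⌋ = $3,717 → take DB $4,005. Book value $22,701.
Year 6: DB = ⌊$22,701 × 150%/10⌋ = $3,405; SL = ⌊$18,301/5⌋ = $3,660 → take SL $3,660. Book value $19,041.
Year 7: DB = ⌊$19,041 × 150%/10⌋ = $2,856; SL = ⌊$14,641/4⌋ = $3,660 → take SL $3,660. Book value $15,381.
Year 8: DB = ⌊$15,381 × 150%/10⌋ = $2,307; SL = ⌊$10,981/3⌋ = $3,660 → take SL $3,660. Book value $11,721.

$3,660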